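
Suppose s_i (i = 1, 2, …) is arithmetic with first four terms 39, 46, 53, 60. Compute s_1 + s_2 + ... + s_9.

603

Common difference d = 7.
s_i = 39 + (i - 1)·7.
s_9 = 95; S = 9·(39 + 95)/2 = 603.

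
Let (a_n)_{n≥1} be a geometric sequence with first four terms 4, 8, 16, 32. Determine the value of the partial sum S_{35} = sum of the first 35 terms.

137438953468

Common ratio r = 2.
a_n = 4·2^(n-1).
S = 4·(2^35 - 1)/(2 - 1) = 4·(34359738368 - 1)/(1) = 137438953468.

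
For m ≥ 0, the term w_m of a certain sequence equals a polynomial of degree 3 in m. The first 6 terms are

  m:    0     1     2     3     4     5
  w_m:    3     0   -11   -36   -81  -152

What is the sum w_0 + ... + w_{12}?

1st diffs: -3, -11, -25, -45, -71.
2nd diffs: -8, -14, -20, -26.
3rd diffs: -6, -6, -6 (constant).
Newton forward-difference form: w_m = 3 + (-3)·C(m,1) + (-8)·C(m,2) + (-6)·C(m,3).
Continuing: …, -255, -396, -581, -816, …, w_{12} = -1881.
Summing m = 0..12 (13 terms) gives -6773.

-6773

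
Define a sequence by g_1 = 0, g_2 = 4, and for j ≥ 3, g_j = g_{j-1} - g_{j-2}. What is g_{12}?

-4

Compute successive terms:
g_3 = 4;  g_4 = 0;  g_5 = -4;  g_6 = -4;  g_7 = 0;  g_8 = 4;  g_9 = 4;  g_{10} = 0;  g_{11} = -4;  g_{12} = -4.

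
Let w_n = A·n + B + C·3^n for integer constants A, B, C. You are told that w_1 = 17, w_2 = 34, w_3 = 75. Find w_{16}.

At n = 1, 2, 3: A + B + 3C = 17; 2A + B + 9C = 34; 3A + B + 27C = 75.
Subtracting the first from the second: A + 6C = 17.
Subtracting the second from the third: A + 18C = 41.
Solving: C = 2, A = 5, then B = 6.
Therefore w_{16} = 80 + 6 + 2·43046721 = 86093528.

86093528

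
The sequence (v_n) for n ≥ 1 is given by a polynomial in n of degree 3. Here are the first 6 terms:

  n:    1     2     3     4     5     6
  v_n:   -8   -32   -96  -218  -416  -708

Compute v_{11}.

1st diffs: -24, -64, -122, -198, -292.
2nd diffs: -40, -58, -76, -94.
3rd diffs: -18, -18, -18 (constant).
Newton forward-difference form: v_n = -8 + (-24)·C(n-1,1) + (-40)·C(n-1,2) + (-18)·C(n-1,3).
At n = 11: n-1 = 10, so v_{11} = -8 - 240 - 1800 - 2160 = -4208.

-4208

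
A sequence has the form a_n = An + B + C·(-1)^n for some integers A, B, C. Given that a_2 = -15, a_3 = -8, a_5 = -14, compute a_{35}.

-104

The three given values yield: 2A + B + C = -15; 3A + B - C = -8; 5A + B - C = -14.
Subtracting the first from the second: A - 2C = 7.
Subtracting the second from the third: 2A = -6.
Solving: C = -5, A = -3, then B = -4.
So a_n = -3·n + (-4) + (-5)·(-1)^n; at n=35 this is -104.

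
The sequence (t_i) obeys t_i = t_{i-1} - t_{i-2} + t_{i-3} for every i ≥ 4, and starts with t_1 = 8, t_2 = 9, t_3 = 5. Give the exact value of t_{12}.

Applying the relation repeatedly:
t_4 = 4; t_5 = 8; t_6 = 9; t_7 = 5; t_8 = 4; t_9 = 8; t_{10} = 9; t_{11} = 5; t_{12} = 4.

4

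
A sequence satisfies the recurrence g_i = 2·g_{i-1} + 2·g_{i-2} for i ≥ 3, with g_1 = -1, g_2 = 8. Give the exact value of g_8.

Step forward from the initial values:
g_3 = 14  g_4 = 44  g_5 = 116  g_6 = 320  g_7 = 872  g_8 = 2384.

2384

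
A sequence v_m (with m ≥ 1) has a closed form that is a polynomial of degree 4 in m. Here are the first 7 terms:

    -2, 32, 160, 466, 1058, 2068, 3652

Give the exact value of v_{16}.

1st diffs: 34, 128, 306, 592, 1010, 1584.
2nd diffs: 94, 178, 286, 418, 574.
3rd diffs: 84, 108, 132, 156.
4th diffs: 24, 24, 24 (constant).
Newton forward-difference form: v_m = -2 + 34·C(m-1,1) + 94·C(m-1,2) + 84·C(m-1,3) + 24·C(m-1,4).
At m = 16: m-1 = 15, so v_{16} = -2 + 510 + 9870 + 38220 + 32760 = 81358.

81358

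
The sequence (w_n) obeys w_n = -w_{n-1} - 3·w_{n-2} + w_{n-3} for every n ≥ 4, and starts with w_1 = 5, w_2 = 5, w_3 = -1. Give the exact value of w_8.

w_4 = -9  w_5 = 17  w_6 = 9  w_7 = -69  w_8 = 59.

59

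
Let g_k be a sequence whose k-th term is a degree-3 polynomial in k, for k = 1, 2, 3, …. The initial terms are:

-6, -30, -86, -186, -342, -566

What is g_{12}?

-4010

1st diffs: -24, -56, -100, -156, -224.
2nd diffs: -32, -44, -56, -68.
3rd diffs: -12, -12, -12 (constant).
Newton forward-difference form: g_k = -6 + (-24)·C(k-1,1) + (-32)·C(k-1,2) + (-12)·C(k-1,3).
At k = 12: k-1 = 11, so g_{12} = -6 - 264 - 1760 - 1980 = -4010.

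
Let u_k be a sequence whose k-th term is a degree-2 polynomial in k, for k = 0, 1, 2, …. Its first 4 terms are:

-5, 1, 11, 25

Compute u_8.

1st diffs: 6, 10, 14.
2nd diffs: 4, 4 (constant).
Newton forward-difference form: u_k = -5 + 6·C(k,1) + 4·C(k,2).
At k = 8: k = 8, so u_8 = -5 + 48 + 112 = 155.

155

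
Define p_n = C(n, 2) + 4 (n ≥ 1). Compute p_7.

C(7, 2) = 21, so p_7 = 25.

25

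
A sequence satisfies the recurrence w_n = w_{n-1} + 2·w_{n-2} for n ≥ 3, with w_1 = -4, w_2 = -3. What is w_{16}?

Applying the relation repeatedly:
w_3 = -11;  w_4 = -17;  w_5 = -39;  …;  w_{13} = -9559;  w_{14} = -19113;  w_{15} = -38231;  w_{16} = -76457.
(Characteristic roots are 2 and -1.)

-76457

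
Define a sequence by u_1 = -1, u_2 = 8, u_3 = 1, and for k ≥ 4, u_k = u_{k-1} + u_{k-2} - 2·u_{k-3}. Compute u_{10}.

-5

Applying the relation repeatedly:
u_4 = 11, u_5 = -4, u_6 = 5, u_7 = -21, u_8 = -8, u_9 = -39, u_{10} = -5.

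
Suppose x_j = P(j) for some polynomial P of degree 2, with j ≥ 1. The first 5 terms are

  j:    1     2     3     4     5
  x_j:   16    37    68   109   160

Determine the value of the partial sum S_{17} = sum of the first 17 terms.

1st diffs: 21, 31, 41, 51.
2nd diffs: 10, 10, 10 (constant).
Newton forward-difference form: x_j = 16 + 21·C(j-1,1) + 10·C(j-1,2).
Continuing: …, 221, 292, 373, 464, …, x_{17} = 1552.
Summing j = 1..17 (17 terms) gives 9928.

9928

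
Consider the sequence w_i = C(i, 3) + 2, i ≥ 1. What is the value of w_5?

C(5, 3) = 10, so w_5 = 12.

12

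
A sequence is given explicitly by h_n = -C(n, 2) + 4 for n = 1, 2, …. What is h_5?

C(5, 2) = 10, so h_5 = -6.

-6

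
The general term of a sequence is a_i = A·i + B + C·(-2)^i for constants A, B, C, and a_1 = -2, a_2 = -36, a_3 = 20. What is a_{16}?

-327752

The three given values yield: A + B - 2C = -2; 2A + B + 4C = -36; 3A + B - 8C = 20.
Subtracting the first from the second: A + 6C = -34.
Subtracting the second from the third: A - 12C = 56.
Solving: C = -5, A = -4, then B = -8.
Therefore a_{16} = -64 + (-8) + (-5)·65536 = -327752.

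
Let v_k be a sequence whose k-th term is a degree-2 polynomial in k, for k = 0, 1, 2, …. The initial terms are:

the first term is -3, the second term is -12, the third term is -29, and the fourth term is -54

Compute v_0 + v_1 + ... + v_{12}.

1st diffs: -9, -17, -25.
2nd diffs: -8, -8 (constant).
So v_k = -4k^2 - 5k - 3.
Continuing: …, -87, -128, -177, -234, …, v_{12} = -639.
Summing k = 0..12 (13 terms) gives -3029.

-3029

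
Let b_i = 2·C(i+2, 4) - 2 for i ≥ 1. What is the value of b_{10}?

C(12, 4) = 495, so b_{10} = 988.

988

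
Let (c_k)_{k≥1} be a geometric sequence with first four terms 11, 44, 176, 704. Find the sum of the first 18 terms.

Common ratio r = 4.
c_k = 11·4^(k-1).
S = 11·(4^18 - 1)/(4 - 1) = 11·(68719476736 - 1)/(3) = 251971414695.

251971414695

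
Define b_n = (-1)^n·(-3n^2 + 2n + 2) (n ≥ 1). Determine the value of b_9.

223

(-1)^9 = -1; -3n^2 + 2n + 2 at n=9 is -223; so b_9 = 223.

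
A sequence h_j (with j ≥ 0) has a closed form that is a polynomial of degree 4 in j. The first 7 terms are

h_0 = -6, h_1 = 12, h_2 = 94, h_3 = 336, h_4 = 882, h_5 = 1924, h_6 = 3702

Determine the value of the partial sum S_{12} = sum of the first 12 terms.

100732

1st diffs: 18, 82, 242, 546, 1042, 1778.
2nd diffs: 64, 160, 304, 496, 736.
3rd diffs: 96, 144, 192, 240.
4th diffs: 48, 48, 48 (constant).
So h_j = 2j^4 + 4j^3 + 6j^2 + 6j - 6.
Continuing: …, 6504, 10666, 16572, 24654, …, h_{11} = 35392.
Summing j = 0..11 (12 terms) gives 100732.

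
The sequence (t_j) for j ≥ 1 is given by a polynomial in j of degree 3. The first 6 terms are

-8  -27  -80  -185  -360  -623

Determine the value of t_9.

-2120

1st diffs: -19, -53, -105, -175, -263.
2nd diffs: -34, -52, -70, -88.
3rd diffs: -18, -18, -18 (constant).
Newton forward-difference form: t_j = -8 + (-19)·C(j-1,1) + (-34)·C(j-1,2) + (-18)·C(j-1,3).
At j = 9: j-1 = 8, so t_9 = -8 - 152 - 952 - 1008 = -2120.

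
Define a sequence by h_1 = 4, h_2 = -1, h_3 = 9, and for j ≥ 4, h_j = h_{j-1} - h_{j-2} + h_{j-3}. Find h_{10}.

-1

Compute successive terms:
h_4 = 14;  h_5 = 4;  h_6 = -1;  h_7 = 9;  h_8 = 14;  h_9 = 4;  h_{10} = -1.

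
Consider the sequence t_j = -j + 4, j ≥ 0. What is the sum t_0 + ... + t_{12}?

Over j = 0..12: Σj = 78.
Total = (-1)·78 + (4)·13 = -26.

-26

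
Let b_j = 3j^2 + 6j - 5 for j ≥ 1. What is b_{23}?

b_{23} = 3·23^2 + 6·23 - 5 = 1720.

1720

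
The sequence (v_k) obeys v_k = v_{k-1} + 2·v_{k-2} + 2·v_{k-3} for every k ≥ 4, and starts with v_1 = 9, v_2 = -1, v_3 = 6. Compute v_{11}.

5148

Compute successive terms:
v_4 = 22  v_5 = 32  v_6 = 88  v_7 = 196  v_8 = 436  v_9 = 1004  v_{10} = 2268  v_{11} = 5148.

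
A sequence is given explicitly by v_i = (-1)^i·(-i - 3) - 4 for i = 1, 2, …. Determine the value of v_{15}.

14

(-1)^15 = -1; -i - 3 at i=15 is -18; so v_{15} = 14.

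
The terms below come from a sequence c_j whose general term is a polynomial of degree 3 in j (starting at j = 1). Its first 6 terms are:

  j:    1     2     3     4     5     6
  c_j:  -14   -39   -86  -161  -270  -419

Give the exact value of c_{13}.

-3086

1st diffs: -25, -47, -75, -109, -149.
2nd diffs: -22, -28, -34, -40.
3rd diffs: -6, -6, -6 (constant).
Newton forward-difference form: c_j = -14 + (-25)·C(j-1,1) + (-22)·C(j-1,2) + (-6)·C(j-1,3).
At j = 13: j-1 = 12, so c_{13} = -14 - 300 - 1452 - 1320 = -3086.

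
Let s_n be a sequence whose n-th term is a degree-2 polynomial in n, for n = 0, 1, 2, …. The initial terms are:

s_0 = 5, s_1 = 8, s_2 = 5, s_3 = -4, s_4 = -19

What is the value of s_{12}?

1st diffs: 3, -3, -9, -15.
2nd diffs: -6, -6, -6 (constant).
So s_n = -3n^2 + 6n + 5.
Evaluating at n = 12 gives s_{12} = -355.

-355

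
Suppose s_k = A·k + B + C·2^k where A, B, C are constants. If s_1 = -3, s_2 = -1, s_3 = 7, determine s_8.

731

At k = 1, 2, 3: A + B + 2C = -3; 2A + B + 4C = -1; 3A + B + 8C = 7.
Subtracting the first from the second: A + 2C = 2.
Subtracting the second from the third: A + 4C = 8.
Solving: C = 3, A = -4, then B = -5.
Hence s_8 = -4·8 + (-5) + 3·256 = 731.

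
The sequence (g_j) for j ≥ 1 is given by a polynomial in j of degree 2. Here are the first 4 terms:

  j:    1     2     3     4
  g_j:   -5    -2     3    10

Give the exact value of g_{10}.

94

1st diffs: 3, 5, 7.
2nd diffs: 2, 2 (constant).
Newton forward-difference form: g_j = -5 + 3·C(j-1,1) + 2·C(j-1,2).
At j = 10: j-1 = 9, so g_{10} = -5 + 27 + 72 = 94.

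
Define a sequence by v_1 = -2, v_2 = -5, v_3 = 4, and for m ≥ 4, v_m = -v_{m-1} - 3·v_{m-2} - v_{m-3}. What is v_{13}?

-1088

Iterate the recurrence:
v_4 = 13  v_5 = -20  v_6 = -23  v_7 = 70  v_8 = 19  v_9 = -206  v_{10} = 79  v_{11} = 520  v_{12} = -551  v_{13} = -1088.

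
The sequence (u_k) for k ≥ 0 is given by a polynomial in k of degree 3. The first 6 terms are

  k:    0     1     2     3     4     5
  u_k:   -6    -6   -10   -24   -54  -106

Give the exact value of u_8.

-454

1st diffs: 0, -4, -14, -30, -52.
2nd diffs: -4, -10, -16, -22.
3rd diffs: -6, -6, -6 (constant).
So u_k = -k^3 + k^2 - 6.
Evaluating at k = 8 gives u_8 = -454.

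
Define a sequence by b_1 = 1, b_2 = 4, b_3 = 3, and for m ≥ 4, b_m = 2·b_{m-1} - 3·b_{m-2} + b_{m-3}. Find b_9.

46

Applying the relation repeatedly:
b_4 = -5, b_5 = -15, b_6 = -12, b_7 = 16, b_8 = 53, b_9 = 46.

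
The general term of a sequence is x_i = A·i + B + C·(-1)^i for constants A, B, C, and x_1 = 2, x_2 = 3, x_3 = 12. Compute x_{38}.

At i = 1, 2, 3: A + B - C = 2; 2A + B + C = 3; 3A + B - C = 12.
Subtracting the first from the second: A + 2C = 1.
Subtracting the second from the third: A - 2C = 9.
Solving: C = -2, A = 5, then B = -5.
So x_i = 5·i + (-5) + (-2)·(-1)^i; at i=38 this is 183.

183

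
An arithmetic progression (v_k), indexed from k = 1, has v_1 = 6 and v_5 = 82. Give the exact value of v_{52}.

Common difference d = (82 - 6) / (5 - 1) = 19.
v_k = 6 + (k - 1)·19.
v_{52} = 6 + 51·19 = 975.

975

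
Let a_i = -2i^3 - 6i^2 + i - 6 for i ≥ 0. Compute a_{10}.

a_{10} = -2·10^3 - 6·10^2 + 1·10 - 6 = -2596.

-2596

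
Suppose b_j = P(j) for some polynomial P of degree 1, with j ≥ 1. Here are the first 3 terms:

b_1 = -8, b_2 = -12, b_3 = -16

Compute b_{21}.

1st diffs: -4, -4 (constant).
So b_j = -4j - 4.
Evaluating at j = 21 gives b_{21} = -88.

-88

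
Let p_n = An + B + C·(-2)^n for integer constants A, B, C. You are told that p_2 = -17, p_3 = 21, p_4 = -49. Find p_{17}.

393241

Write the equations: 2A + B + 4C = -17; 3A + B - 8C = 21; 4A + B + 16C = -49.
Subtracting the first from the second: A - 12C = 38.
Subtracting the second from the third: A + 24C = -70.
Solving: C = -3, A = 2, then B = -9.
Hence p_{17} = 2·17 + (-9) + (-3)·(-131072) = 393241.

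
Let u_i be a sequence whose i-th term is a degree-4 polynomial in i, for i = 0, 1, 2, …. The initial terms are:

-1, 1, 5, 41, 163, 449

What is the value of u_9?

5633

1st diffs: 2, 4, 36, 122, 286.
2nd diffs: 2, 32, 86, 164.
3rd diffs: 30, 54, 78.
4th diffs: 24, 24 (constant).
Newton forward-difference form: u_i = -1 + 2·C(i,1) + 2·C(i,2) + 30·C(i,3) + 24·C(i,4).
At i = 9: i = 9, so u_9 = -1 + 18 + 72 + 2520 + 3024 = 5633.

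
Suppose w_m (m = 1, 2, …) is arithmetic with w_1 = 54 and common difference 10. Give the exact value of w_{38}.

424

w_m = 54 + (m - 1)·10.
w_{38} = 54 + 37·10 = 424.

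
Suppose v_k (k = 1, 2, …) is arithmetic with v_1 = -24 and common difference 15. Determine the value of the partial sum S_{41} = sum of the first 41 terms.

v_k = -24 + (k - 1)·15.
v_{41} = 576; S = 41·(-24 + 576)/2 = 11316.

11316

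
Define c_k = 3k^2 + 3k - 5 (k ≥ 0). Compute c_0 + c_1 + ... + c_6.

Over k = 0..6: Σk = 21, Σk² = 91.
Total = (3)·91 + (3)·21 + (-5)·7 = 301.

301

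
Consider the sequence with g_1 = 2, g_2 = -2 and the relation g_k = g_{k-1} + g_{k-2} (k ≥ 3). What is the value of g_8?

-10

Compute successive terms:
g_3 = 0  g_4 = -2  g_5 = -2  g_6 = -4  g_7 = -6  g_8 = -10.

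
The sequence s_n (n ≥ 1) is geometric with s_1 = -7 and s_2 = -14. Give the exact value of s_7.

Common ratio r = 2.
s_n = (-7)·2^(n-1).
s_7 = (-7)·2^6 = -448.

-448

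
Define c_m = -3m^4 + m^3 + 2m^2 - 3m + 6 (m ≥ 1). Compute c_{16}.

-192042

c_{16} = -3·16^4 + 1·16^3 + 2·16^2 - 3·16 + 6 = -192042.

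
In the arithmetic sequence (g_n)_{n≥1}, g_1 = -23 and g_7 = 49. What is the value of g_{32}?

Common difference d = (49 - (-23)) / (7 - 1) = 12.
g_n = -23 + (n - 1)·12.
g_{32} = -23 + 31·12 = 349.

349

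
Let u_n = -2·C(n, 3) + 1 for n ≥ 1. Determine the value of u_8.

-111

C(8, 3) = 56, so u_8 = -111.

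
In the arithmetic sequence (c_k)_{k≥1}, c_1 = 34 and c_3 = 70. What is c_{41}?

Common difference d = (70 - 34) / (3 - 1) = 18.
c_k = 34 + (k - 1)·18.
c_{41} = 34 + 40·18 = 754.

754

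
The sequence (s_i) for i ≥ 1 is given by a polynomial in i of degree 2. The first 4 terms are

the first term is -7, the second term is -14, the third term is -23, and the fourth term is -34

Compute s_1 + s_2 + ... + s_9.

1st diffs: -7, -9, -11.
2nd diffs: -2, -2 (constant).
So s_i = -i^2 - 4i - 2.
Continuing: …, -47, -62, -79, -98, …, s_9 = -119.
Summing i = 1..9 (9 terms) gives -483.

-483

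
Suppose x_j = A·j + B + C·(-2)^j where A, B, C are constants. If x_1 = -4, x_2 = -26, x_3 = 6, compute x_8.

-806

Plug in j = 1, 2, 3: A + B - 2C = -4; 2A + B + 4C = -26; 3A + B - 8C = 6.
Subtracting the first from the second: A + 6C = -22.
Subtracting the second from the third: A - 12C = 32.
Solving: C = -3, A = -4, then B = -6.
Therefore x_8 = -32 + (-6) + (-3)·256 = -806.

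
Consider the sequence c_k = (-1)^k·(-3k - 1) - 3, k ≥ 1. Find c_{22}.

-70

(-1)^22 = 1; -3k - 1 at k=22 is -67; so c_{22} = -70.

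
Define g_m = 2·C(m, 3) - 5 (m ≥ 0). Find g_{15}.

C(15, 3) = 455, so g_{15} = 905.

905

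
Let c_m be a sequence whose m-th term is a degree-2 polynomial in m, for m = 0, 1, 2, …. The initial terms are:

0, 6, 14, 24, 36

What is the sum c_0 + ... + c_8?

384

1st diffs: 6, 8, 10, 12.
2nd diffs: 2, 2, 2 (constant).
Newton forward-difference form: c_m = 6·C(m,1) + 2·C(m,2).
Continuing: 50, 66, 84, 104.
Summing m = 0..8 (9 terms) gives 384.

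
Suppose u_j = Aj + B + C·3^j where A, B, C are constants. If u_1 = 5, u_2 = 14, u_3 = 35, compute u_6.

At j = 1, 2, 3: A + B + 3C = 5; 2A + B + 9C = 14; 3A + B + 27C = 35.
Subtracting the first from the second: A + 6C = 9.
Subtracting the second from the third: A + 18C = 21.
Solving: C = 1, A = 3, then B = -1.
Hence u_6 = 3·6 + (-1) + 1·729 = 746.

746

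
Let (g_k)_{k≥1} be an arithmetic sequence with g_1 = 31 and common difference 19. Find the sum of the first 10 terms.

1165

g_k = 31 + (k - 1)·19.
g_{10} = 202; S = 10·(31 + 202)/2 = 1165.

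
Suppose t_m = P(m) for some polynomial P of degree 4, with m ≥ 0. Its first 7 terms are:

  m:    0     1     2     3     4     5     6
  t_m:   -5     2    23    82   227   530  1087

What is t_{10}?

8615

1st diffs: 7, 21, 59, 145, 303, 557.
2nd diffs: 14, 38, 86, 158, 254.
3rd diffs: 24, 48, 72, 96.
4th diffs: 24, 24, 24 (constant).
Newton forward-difference form: t_m = -5 + 7·C(m,1) + 14·C(m,2) + 24·C(m,3) + 24·C(m,4).
At m = 10: m = 10, so t_{10} = -5 + 70 + 630 + 2880 + 5040 = 8615.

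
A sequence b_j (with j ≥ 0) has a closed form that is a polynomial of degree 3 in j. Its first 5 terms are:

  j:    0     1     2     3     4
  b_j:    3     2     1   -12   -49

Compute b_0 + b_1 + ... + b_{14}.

1st diffs: -1, -1, -13, -37.
2nd diffs: 0, -12, -24.
3rd diffs: -12, -12 (constant).
So b_j = -2j^3 + 6j^2 - 5j + 3.
Continuing: …, -122, -243, -424, -677, …, b_{14} = -4379.
Summing j = 0..14 (15 terms) gives -16440.

-16440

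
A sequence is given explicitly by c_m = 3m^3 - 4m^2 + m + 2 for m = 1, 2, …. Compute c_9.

1874

c_9 = 3·9^3 - 4·9^2 + 1·9 + 2 = 1874.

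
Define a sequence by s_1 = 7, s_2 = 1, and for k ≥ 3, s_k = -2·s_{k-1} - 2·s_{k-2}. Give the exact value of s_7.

64

s_3 = -16, s_4 = 30, s_5 = -28, s_6 = -4, s_7 = 64.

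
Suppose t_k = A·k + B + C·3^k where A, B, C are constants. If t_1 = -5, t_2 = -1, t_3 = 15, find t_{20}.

3486784355

At k = 1, 2, 3: A + B + 3C = -5; 2A + B + 9C = -1; 3A + B + 27C = 15.
Subtracting the first from the second: A + 6C = 4.
Subtracting the second from the third: A + 18C = 16.
Solving: C = 1, A = -2, then B = -6.
So t_k = -2·k + (-6) + 1·3^k; at k=20 this is 3486784355.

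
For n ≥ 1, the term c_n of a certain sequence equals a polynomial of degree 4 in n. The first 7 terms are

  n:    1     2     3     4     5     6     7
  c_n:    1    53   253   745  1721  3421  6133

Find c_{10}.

1st diffs: 52, 200, 492, 976, 1700, 2712.
2nd diffs: 148, 292, 484, 724, 1012.
3rd diffs: 144, 192, 240, 288.
4th diffs: 48, 48, 48 (constant).
Newton forward-difference form: c_n = 1 + 52·C(n-1,1) + 148·C(n-1,2) + 144·C(n-1,3) + 48·C(n-1,4).
At n = 10: n-1 = 9, so c_{10} = 1 + 468 + 5328 + 12096 + 6048 = 23941.

23941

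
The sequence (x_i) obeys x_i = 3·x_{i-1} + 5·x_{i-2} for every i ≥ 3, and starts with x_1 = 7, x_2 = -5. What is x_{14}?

76887715

Step forward from the initial values:
x_3 = 20; x_4 = 35; x_5 = 205; …; x_{11} = 1043345; x_{12} = 4374110; x_{13} = 18339055; x_{14} = 76887715.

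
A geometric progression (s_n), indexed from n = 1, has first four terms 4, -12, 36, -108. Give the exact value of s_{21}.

13947137604

Common ratio r = -3.
s_n = 4·(-3)^(n-1).
s_{21} = 4·(-3)^20 = 13947137604.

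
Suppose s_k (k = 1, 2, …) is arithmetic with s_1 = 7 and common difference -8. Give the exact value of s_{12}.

s_k = 7 + (k - 1)·(-8).
s_{12} = 7 + 11·(-8) = -81.

-81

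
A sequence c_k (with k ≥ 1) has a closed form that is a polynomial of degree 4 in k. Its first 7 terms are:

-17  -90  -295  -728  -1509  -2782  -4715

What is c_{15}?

1st diffs: -73, -205, -433, -781, -1273, -1933.
2nd diffs: -132, -228, -348, -492, -660.
3rd diffs: -96, -120, -144, -168.
4th diffs: -24, -24, -24 (constant).
Newton forward-difference form: c_k = -17 + (-73)·C(k-1,1) + (-132)·C(k-1,2) + (-96)·C(k-1,3) + (-24)·C(k-1,4).
At k = 15: k-1 = 14, so c_{15} = -17 - 1022 - 12012 - 34944 - 24024 = -72019.

-72019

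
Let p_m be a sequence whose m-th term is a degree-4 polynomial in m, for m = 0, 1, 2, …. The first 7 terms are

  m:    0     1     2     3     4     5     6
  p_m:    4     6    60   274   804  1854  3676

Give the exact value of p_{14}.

92124

1st diffs: 2, 54, 214, 530, 1050, 1822.
2nd diffs: 52, 160, 316, 520, 772.
3rd diffs: 108, 156, 204, 252.
4th diffs: 48, 48, 48 (constant).
Newton forward-difference form: p_m = 4 + 2·C(m,1) + 52·C(m,2) + 108·C(m,3) + 48·C(m,4).
At m = 14: m = 14, so p_{14} = 4 + 28 + 4732 + 39312 + 48048 = 92124.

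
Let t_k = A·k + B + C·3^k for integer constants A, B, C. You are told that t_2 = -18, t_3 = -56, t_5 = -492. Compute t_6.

The three given values yield: 2A + B + 9C = -18; 3A + B + 27C = -56; 5A + B + 243C = -492.
Subtracting the first from the second: A + 18C = -38.
Subtracting the second from the third: 2A + 216C = -436.
Solving: C = -2, A = -2, then B = 4.
Therefore t_6 = -12 + 4 + (-2)·729 = -1466.

-1466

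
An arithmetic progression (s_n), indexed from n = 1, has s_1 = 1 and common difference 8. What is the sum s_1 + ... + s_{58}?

s_n = 1 + (n - 1)·8.
s_{58} = 457; S = 58·(1 + 457)/2 = 13282.

13282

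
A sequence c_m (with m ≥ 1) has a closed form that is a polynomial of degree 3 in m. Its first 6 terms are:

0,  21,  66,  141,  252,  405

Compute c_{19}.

1st diffs: 21, 45, 75, 111, 153.
2nd diffs: 24, 30, 36, 42.
3rd diffs: 6, 6, 6 (constant).
Newton forward-difference form: c_m = 21·C(m-1,1) + 24·C(m-1,2) + 6·C(m-1,3).
At m = 19: m-1 = 18, so c_{19} = 378 + 3672 + 4896 = 8946.

8946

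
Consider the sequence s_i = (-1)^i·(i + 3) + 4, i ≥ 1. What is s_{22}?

(-1)^22 = 1; i + 3 at i=22 is 25; so s_{22} = 29.

29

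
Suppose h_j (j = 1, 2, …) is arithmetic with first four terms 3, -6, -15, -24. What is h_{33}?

Common difference d = -9.
h_j = 3 + (j - 1)·(-9).
h_{33} = 3 + 32·(-9) = -285.

-285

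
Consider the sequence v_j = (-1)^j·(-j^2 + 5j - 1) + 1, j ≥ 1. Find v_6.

-6

(-1)^6 = 1; -j^2 + 5j - 1 at j=6 is -7; so v_6 = -6.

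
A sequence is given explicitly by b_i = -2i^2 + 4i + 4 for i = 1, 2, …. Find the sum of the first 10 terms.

Over i = 1..10: Σi = 55, Σi² = 385.
Total = (-2)·385 + (4)·55 + (4)·10 = -510.

-510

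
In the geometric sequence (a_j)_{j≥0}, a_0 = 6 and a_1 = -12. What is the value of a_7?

-768

Common ratio r = -2.
a_j = 6·(-2)^(j-0).
a_7 = 6·(-2)^7 = -768.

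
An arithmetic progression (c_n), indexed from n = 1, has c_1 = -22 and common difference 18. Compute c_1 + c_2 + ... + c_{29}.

6670

c_n = -22 + (n - 1)·18.
c_{29} = 482; S = 29·(-22 + 482)/2 = 6670.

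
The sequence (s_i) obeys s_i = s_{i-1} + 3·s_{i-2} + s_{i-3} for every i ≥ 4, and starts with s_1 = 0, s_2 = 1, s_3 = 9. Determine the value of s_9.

1248

Applying the relation repeatedly:
s_4 = 12;  s_5 = 40;  s_6 = 85;  s_7 = 217;  s_8 = 512;  s_9 = 1248.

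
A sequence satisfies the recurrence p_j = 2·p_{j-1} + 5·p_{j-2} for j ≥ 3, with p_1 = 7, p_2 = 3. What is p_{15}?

Compute successive terms:
p_3 = 41; p_4 = 97; p_5 = 399; …; p_{12} = 2207777; p_{13} = 7616959; p_{14} = 26272803; p_{15} = 90630401.

90630401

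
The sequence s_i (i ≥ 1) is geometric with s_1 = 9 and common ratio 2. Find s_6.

s_i = 9·2^(i-1).
s_6 = 9·2^5 = 288.

288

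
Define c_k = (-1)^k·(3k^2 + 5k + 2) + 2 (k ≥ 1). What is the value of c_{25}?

-2000

(-1)^25 = -1; 3k^2 + 5k + 2 at k=25 is 2002; so c_{25} = -2000.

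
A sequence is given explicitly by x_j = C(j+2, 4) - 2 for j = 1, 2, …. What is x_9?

328

C(11, 4) = 330, so x_9 = 328.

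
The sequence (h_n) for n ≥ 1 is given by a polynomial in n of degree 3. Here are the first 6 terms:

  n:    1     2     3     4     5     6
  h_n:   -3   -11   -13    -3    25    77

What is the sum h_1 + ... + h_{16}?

1st diffs: -8, -2, 10, 28, 52.
2nd diffs: 6, 12, 18, 24.
3rd diffs: 6, 6, 6 (constant).
Newton forward-difference form: h_n = -3 + (-8)·C(n-1,1) + 6·C(n-1,2) + 6·C(n-1,3).
Continuing: …, 159, 277, 437, 645, …, h_{16} = 3237.
Summing n = 1..16 (16 terms) gives 13272.

13272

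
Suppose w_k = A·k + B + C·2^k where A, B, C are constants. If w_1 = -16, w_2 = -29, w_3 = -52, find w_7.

-664

Write the equations: A + B + 2C = -16; 2A + B + 4C = -29; 3A + B + 8C = -52.
Subtracting the first from the second: A + 2C = -13.
Subtracting the second from the third: A + 4C = -23.
Solving: C = -5, A = -3, then B = -3.
So w_k = -3·k + (-3) + (-5)·2^k; at k=7 this is -664.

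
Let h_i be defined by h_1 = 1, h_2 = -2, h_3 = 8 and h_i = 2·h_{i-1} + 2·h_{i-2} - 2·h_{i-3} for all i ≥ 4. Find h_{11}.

8432

Iterate the recurrence:
h_4 = 10  h_5 = 40  h_6 = 84  h_7 = 228  h_8 = 544  h_9 = 1376  h_{10} = 3384  h_{11} = 8432.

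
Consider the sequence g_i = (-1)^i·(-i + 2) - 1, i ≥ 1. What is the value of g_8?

-7

(-1)^8 = 1; -i + 2 at i=8 is -6; so g_8 = -7.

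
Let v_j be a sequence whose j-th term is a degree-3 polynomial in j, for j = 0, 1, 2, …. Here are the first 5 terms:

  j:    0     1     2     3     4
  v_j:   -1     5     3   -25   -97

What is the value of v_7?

1st diffs: 6, -2, -28, -72.
2nd diffs: -8, -26, -44.
3rd diffs: -18, -18 (constant).
Newton forward-difference form: v_j = -1 + 6·C(j,1) + (-8)·C(j,2) + (-18)·C(j,3).
At j = 7: j = 7, so v_7 = -1 + 42 - 168 - 630 = -757.

-757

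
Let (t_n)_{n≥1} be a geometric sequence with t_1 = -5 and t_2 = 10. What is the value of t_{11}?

Common ratio r = -2.
t_n = (-5)·(-2)^(n-1).
t_{11} = (-5)·(-2)^10 = -5120.

-5120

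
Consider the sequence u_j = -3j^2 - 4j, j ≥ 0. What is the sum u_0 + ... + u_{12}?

-2262

Over j = 0..12: Σj = 78, Σj² = 650.
Total = (-3)·650 + (-4)·78 = -2262.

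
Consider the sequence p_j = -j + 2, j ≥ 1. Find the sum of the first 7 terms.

-14

Over j = 1..7: Σj = 28.
Total = (-1)·28 + (2)·7 = -14.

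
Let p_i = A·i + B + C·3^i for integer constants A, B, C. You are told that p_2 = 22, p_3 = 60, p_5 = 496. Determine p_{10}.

118118

At i = 2, 3, 5: 2A + B + 9C = 22; 3A + B + 27C = 60; 5A + B + 243C = 496.
Subtracting the first from the second: A + 18C = 38.
Subtracting the second from the third: 2A + 216C = 436.
Solving: C = 2, A = 2, then B = 0.
So p_i = 2·i + 0 + 2·3^i; at i=10 this is 118118.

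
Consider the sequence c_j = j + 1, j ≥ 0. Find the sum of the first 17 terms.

153

Over j = 0..16: Σj = 136.
Total = (1)·136 + (1)·17 = 153.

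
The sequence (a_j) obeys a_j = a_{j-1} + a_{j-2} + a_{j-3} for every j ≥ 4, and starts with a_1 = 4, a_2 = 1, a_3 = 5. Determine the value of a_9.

Compute successive terms:
a_4 = 10; a_5 = 16; a_6 = 31; a_7 = 57; a_8 = 104; a_9 = 192.

192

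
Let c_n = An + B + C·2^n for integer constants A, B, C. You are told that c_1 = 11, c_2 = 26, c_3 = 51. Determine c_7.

671

At n = 1, 2, 3: A + B + 2C = 11; 2A + B + 4C = 26; 3A + B + 8C = 51.
Subtracting the first from the second: A + 2C = 15.
Subtracting the second from the third: A + 4C = 25.
Solving: C = 5, A = 5, then B = -4.
Therefore c_7 = 35 + (-4) + 5·128 = 671.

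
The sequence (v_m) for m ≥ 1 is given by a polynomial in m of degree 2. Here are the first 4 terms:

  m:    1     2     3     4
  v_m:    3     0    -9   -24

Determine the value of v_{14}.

1st diffs: -3, -9, -15.
2nd diffs: -6, -6 (constant).
Newton forward-difference form: v_m = 3 + (-3)·C(m-1,1) + (-6)·C(m-1,2).
At m = 14: m-1 = 13, so v_{14} = 3 - 39 - 468 = -504.

-504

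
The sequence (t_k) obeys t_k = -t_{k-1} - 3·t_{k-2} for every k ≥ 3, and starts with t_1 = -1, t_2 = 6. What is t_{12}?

1425

t_3 = -3  t_4 = -15  t_5 = 24  t_6 = 21  t_7 = -93  t_8 = 30  t_9 = 249  t_{10} = -339  t_{11} = -408  t_{12} = 1425.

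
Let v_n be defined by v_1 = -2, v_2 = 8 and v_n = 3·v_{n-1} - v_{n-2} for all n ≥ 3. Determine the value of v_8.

Applying the relation repeatedly:
v_3 = 26; v_4 = 70; v_5 = 184; v_6 = 482; v_7 = 1262; v_8 = 3304.

3304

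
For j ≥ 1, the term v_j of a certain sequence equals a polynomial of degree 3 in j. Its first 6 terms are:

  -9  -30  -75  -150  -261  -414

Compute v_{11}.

-2019

1st diffs: -21, -45, -75, -111, -153.
2nd diffs: -24, -30, -36, -42.
3rd diffs: -6, -6, -6 (constant).
Newton forward-difference form: v_j = -9 + (-21)·C(j-1,1) + (-24)·C(j-1,2) + (-6)·C(j-1,3).
At j = 11: j-1 = 10, so v_{11} = -9 - 210 - 1080 - 720 = -2019.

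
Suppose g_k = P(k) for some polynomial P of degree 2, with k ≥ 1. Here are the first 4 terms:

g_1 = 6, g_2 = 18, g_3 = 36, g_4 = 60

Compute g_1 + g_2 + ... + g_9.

1st diffs: 12, 18, 24.
2nd diffs: 6, 6 (constant).
Newton forward-difference form: g_k = 6 + 12·C(k-1,1) + 6·C(k-1,2).
Continuing: …, 90, 126, 168, 216, …, g_9 = 270.
Summing k = 1..9 (9 terms) gives 990.

990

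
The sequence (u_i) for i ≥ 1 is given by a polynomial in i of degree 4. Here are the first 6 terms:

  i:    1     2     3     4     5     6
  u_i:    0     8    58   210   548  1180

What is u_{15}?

49798

1st diffs: 8, 50, 152, 338, 632.
2nd diffs: 42, 102, 186, 294.
3rd diffs: 60, 84, 108.
4th diffs: 24, 24 (constant).
Newton forward-difference form: u_i = 8·C(i-1,1) + 42·C(i-1,2) + 60·C(i-1,3) + 24·C(i-1,4).
At i = 15: i-1 = 14, so u_{15} = 112 + 3822 + 21840 + 24024 = 49798.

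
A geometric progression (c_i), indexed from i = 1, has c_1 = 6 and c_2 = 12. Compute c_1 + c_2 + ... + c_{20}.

Common ratio r = 2.
c_i = 6·2^(i-1).
S = 6·(2^20 - 1)/(2 - 1) = 6·(1048576 - 1)/(1) = 6291450.

6291450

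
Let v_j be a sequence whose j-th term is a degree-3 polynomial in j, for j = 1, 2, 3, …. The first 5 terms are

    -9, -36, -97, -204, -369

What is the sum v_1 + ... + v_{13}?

1st diffs: -27, -61, -107, -165.
2nd diffs: -34, -46, -58.
3rd diffs: -12, -12 (constant).
Newton forward-difference form: v_j = -9 + (-27)·C(j-1,1) + (-34)·C(j-1,2) + (-12)·C(j-1,3).
Continuing: …, -604, -921, -1332, -1849, …, v_{13} = -5217.
Summing j = 1..13 (13 terms) gives -20527.

-20527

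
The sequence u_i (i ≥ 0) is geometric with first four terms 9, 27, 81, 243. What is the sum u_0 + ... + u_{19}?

Common ratio r = 3.
u_i = 9·3^(i-0).
S = 9·(3^20 - 1)/(3 - 1) = 9·(3486784401 - 1)/(2) = 15690529800.

15690529800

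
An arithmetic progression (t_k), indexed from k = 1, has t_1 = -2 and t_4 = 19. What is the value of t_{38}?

Common difference d = (19 - (-2)) / (4 - 1) = 7.
t_k = -2 + (k - 1)·7.
t_{38} = -2 + 37·7 = 257.

257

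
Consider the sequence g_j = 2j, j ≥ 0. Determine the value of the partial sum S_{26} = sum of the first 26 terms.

650

Over j = 0..25: Σj = 325.
Total = (2)·325 = 650.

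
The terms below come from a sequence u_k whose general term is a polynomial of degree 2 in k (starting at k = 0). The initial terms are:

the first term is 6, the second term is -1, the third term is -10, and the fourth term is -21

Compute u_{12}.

-210

1st diffs: -7, -9, -11.
2nd diffs: -2, -2 (constant).
Newton forward-difference form: u_k = 6 + (-7)·C(k,1) + (-2)·C(k,2).
At k = 12: k = 12, so u_{12} = 6 - 84 - 132 = -210.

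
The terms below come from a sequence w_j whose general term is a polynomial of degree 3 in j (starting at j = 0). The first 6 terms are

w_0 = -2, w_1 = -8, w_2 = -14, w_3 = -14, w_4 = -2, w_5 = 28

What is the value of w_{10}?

658

1st diffs: -6, -6, 0, 12, 30.
2nd diffs: 0, 6, 12, 18.
3rd diffs: 6, 6, 6 (constant).
Newton forward-difference form: w_j = -2 + (-6)·C(j,1) + 6·C(j,3).
At j = 10: j = 10, so w_{10} = -2 - 60 + 720 = 658.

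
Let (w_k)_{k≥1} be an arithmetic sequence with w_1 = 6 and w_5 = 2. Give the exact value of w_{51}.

-44

Common difference d = (2 - 6) / (5 - 1) = -1.
w_k = 6 + (k - 1)·(-1).
w_{51} = 6 + 50·(-1) = -44.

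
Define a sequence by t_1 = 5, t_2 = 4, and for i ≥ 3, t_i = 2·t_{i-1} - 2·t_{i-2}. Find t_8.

48

t_3 = -2; t_4 = -12; t_5 = -20; t_6 = -16; t_7 = 8; t_8 = 48.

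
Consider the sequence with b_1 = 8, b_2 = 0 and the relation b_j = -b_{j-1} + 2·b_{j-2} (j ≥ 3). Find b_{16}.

-87376

Compute successive terms:
b_3 = 16; b_4 = -16; b_5 = 48; …; b_{13} = 10928; b_{14} = -21840; b_{15} = 43696; b_{16} = -87376.
(Characteristic roots are 1 and -2.)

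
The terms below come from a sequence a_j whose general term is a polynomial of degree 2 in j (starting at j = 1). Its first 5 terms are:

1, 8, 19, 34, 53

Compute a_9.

169

1st diffs: 7, 11, 15, 19.
2nd diffs: 4, 4, 4 (constant).
So a_j = 2j^2 + j - 2.
Evaluating at j = 9 gives a_9 = 169.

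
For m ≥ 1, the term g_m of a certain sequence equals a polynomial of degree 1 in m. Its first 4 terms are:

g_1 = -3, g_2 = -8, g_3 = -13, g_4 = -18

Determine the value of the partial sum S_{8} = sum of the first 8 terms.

1st diffs: -5, -5, -5 (constant).
So g_m = -5m + 2.
Continuing: -23, -28, -33, -38.
Summing m = 1..8 (8 terms) gives -164.

-164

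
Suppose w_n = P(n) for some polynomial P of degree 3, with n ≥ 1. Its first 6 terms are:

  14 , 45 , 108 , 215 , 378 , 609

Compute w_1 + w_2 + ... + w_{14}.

1st diffs: 31, 63, 107, 163, 231.
2nd diffs: 32, 44, 56, 68.
3rd diffs: 12, 12, 12 (constant).
So w_n = 2n^3 + 4n^2 + 5n + 3.
Continuing: …, 920, 1323, 1830, 2453, …, w_{14} = 6345.
Summing n = 1..14 (14 terms) gives 26677.

26677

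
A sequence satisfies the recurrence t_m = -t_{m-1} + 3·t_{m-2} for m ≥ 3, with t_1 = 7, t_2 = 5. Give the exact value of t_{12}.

-10924

Step forward from the initial values:
t_3 = 16  t_4 = -1  t_5 = 49  t_6 = -52  t_7 = 199  t_8 = -355  t_9 = 952  t_{10} = -2017  t_{11} = 4873  t_{12} = -10924.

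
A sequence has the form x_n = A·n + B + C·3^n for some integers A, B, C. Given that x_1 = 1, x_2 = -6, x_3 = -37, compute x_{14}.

The three given values yield: A + B + 3C = 1; 2A + B + 9C = -6; 3A + B + 27C = -37.
Subtracting the first from the second: A + 6C = -7.
Subtracting the second from the third: A + 18C = -31.
Solving: C = -2, A = 5, then B = 2.
Hence x_{14} = 5·14 + 2 + (-2)·4782969 = -9565866.

-9565866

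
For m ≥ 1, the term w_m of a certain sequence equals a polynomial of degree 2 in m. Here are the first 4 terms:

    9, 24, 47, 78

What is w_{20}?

1662

1st diffs: 15, 23, 31.
2nd diffs: 8, 8 (constant).
So w_m = 4m^2 + 3m + 2.
Evaluating at m = 20 gives w_{20} = 1662.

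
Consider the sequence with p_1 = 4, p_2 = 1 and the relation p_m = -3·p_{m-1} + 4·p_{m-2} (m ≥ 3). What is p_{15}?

161061277

Compute successive terms:
p_3 = 13, p_4 = -35, p_5 = 157, …, p_{12} = -2516579, p_{13} = 10066333, p_{14} = -40265315, p_{15} = 161061277.
(Characteristic roots are 1 and -4.)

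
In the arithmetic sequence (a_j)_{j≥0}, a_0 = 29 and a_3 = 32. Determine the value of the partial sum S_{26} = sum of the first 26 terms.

1079

Common difference d = (32 - 29) / (3 - 0) = 1.
a_j = 29 + (j - 0)·1.
a_{25} = 54; S = 26·(29 + 54)/2 = 1079.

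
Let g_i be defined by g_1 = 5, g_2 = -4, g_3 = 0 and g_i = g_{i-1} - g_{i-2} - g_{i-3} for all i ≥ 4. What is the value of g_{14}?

Step forward from the initial values:
g_4 = -1, g_5 = 3, g_6 = 4, …, g_{11} = 8, g_{12} = 27, g_{13} = 27, g_{14} = -8.

-8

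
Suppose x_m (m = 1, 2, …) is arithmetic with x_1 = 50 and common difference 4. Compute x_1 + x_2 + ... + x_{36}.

4320

x_m = 50 + (m - 1)·4.
x_{36} = 190; S = 36·(50 + 190)/2 = 4320.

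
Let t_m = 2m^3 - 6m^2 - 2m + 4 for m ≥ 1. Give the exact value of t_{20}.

13564

t_{20} = 2·20^3 - 6·20^2 - 2·20 + 4 = 13564.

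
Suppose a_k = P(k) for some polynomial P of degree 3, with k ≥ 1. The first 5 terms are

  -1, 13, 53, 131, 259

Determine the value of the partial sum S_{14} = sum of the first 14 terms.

1st diffs: 14, 40, 78, 128.
2nd diffs: 26, 38, 50.
3rd diffs: 12, 12 (constant).
So a_k = 2k^3 + k^2 - 3k - 1.
Continuing: …, 449, 713, 1063, 1511, …, a_{14} = 5641.
Summing k = 1..14 (14 terms) gives 22736.

22736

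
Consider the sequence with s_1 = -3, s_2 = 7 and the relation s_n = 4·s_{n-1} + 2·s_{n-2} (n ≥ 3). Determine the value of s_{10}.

Applying the relation repeatedly:
s_3 = 22  s_4 = 102  s_5 = 452  s_6 = 2012  s_7 = 8952  s_8 = 39832  s_9 = 177232  s_{10} = 788592.

788592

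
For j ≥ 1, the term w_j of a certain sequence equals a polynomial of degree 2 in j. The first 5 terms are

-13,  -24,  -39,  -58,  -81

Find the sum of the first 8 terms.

-636

1st diffs: -11, -15, -19, -23.
2nd diffs: -4, -4, -4 (constant).
Newton forward-difference form: w_j = -13 + (-11)·C(j-1,1) + (-4)·C(j-1,2).
Continuing: -108, -139, -174.
Summing j = 1..8 (8 terms) gives -636.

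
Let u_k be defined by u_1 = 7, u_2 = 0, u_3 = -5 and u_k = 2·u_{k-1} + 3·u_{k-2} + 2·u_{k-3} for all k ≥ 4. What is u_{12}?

Applying the relation repeatedly:
u_4 = 4, u_5 = -7, u_6 = -12, u_7 = -37, u_8 = -124, u_9 = -383, u_{10} = -1212, u_{11} = -3821, u_{12} = -12044.

-12044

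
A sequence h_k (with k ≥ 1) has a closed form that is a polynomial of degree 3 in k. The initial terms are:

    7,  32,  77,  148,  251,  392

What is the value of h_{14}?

1st diffs: 25, 45, 71, 103, 141.
2nd diffs: 20, 26, 32, 38.
3rd diffs: 6, 6, 6 (constant).
Newton forward-difference form: h_k = 7 + 25·C(k-1,1) + 20·C(k-1,2) + 6·C(k-1,3).
At k = 14: k-1 = 13, so h_{14} = 7 + 325 + 1560 + 1716 = 3608.

3608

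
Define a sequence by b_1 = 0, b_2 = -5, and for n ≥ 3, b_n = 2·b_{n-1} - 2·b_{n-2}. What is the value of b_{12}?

-160

Compute successive terms:
b_3 = -10;  b_4 = -10;  b_5 = 0;  b_6 = 20;  b_7 = 40;  b_8 = 40;  b_9 = 0;  b_{10} = -80;  b_{11} = -160;  b_{12} = -160.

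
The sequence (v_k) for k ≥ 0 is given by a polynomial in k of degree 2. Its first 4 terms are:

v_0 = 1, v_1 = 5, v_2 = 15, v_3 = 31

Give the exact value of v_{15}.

1st diffs: 4, 10, 16.
2nd diffs: 6, 6 (constant).
So v_k = 3k^2 + k + 1.
Evaluating at k = 15 gives v_{15} = 691.

691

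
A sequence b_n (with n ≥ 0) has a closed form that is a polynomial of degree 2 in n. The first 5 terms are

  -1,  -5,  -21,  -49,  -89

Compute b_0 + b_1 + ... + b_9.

1st diffs: -4, -16, -28, -40.
2nd diffs: -12, -12, -12 (constant).
Newton forward-difference form: b_n = -1 + (-4)·C(n,1) + (-12)·C(n,2).
Continuing: …, -141, -205, -281, -369, …, b_9 = -469.
Summing n = 0..9 (10 terms) gives -1630.

-1630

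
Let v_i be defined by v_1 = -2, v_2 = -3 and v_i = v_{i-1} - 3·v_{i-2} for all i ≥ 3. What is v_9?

183

Step forward from the initial values:
v_3 = 3  v_4 = 12  v_5 = 3  v_6 = -33  v_7 = -42  v_8 = 57  v_9 = 183.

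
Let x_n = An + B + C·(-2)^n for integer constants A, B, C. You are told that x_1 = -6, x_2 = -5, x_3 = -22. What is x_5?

-56

At n = 1, 2, 3: A + B - 2C = -6; 2A + B + 4C = -5; 3A + B - 8C = -22.
Subtracting the first from the second: A + 6C = 1.
Subtracting the second from the third: A - 12C = -17.
Solving: C = 1, A = -5, then B = 1.
Therefore x_5 = -25 + 1 + 1·(-32) = -56.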